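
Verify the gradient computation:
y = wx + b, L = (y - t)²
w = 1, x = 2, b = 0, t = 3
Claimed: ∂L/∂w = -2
Incorrect

y = (1)(2) + 0 = 2
∂L/∂y = 2(y - t) = 2(2 - 3) = -2
∂y/∂w = x = 2
∂L/∂w = -2 × 2 = -4

Claimed value: -2
Incorrect: The correct gradient is -4.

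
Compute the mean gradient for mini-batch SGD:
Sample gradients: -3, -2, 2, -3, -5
Average gradient = -2.2

Average = (1/5)(-3 + -2 + 2 + -3 + -5) = -11/5 = -2.2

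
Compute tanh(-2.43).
-0.9846

tanh(-2.43) = (e^(-2.43) - e^(2.43))/(e^(-2.43) + e^(2.43)) = -0.9846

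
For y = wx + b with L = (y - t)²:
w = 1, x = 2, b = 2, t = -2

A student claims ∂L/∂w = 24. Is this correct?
Correct

y = (1)(2) + 2 = 4
∂L/∂y = 2(y - t) = 2(4 - -2) = 12
∂y/∂w = x = 2
∂L/∂w = 12 × 2 = 24

Claimed value: 24
Correct: The correct gradient is 24.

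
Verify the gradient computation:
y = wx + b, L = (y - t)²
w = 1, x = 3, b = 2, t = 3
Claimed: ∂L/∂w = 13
Incorrect

y = (1)(3) + 2 = 5
∂L/∂y = 2(y - t) = 2(5 - 3) = 4
∂y/∂w = x = 3
∂L/∂w = 4 × 3 = 12

Claimed value: 13
Incorrect: The correct gradient is 12.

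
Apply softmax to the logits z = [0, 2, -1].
p = [0.1142, 0.8438, 0.042]

exp(z) = [1, 7.389, 0.3679]
Sum = 8.757
p = [0.1142, 0.8438, 0.042]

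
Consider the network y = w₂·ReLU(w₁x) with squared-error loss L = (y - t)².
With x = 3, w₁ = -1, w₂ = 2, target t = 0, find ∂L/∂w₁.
∂L/∂w₁ = 0

Forward pass:
z = w₁x = -1×3 = -3
h = ReLU(-3) = 0
y = w₂h = 2×0 = 0

Backward pass:
∂L/∂y = 2(y - t) = 2(0 - 0) = 0
∂y/∂h = w₂ = 2
∂h/∂z = 0 (ReLU derivative)
∂z/∂w₁ = x = 3

∂L/∂w₁ = 0 × 2 × 0 × 3 = 0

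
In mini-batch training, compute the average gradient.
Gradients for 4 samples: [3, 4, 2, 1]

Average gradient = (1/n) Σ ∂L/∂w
Average gradient = 2.5

Average = (1/4)(3 + 4 + 2 + 1) = 10/4 = 2.5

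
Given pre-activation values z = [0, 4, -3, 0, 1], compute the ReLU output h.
h = [0, 4, 0, 0, 1]

ReLU applied element-wise: max(0,0)=0, max(0,4)=4, max(0,-3)=0, max(0,0)=0, max(0,1)=1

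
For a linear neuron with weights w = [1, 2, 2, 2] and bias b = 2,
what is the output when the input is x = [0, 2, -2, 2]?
y = 6

y = (1)(0) + (2)(2) + (2)(-2) + (2)(2) + 2 = 6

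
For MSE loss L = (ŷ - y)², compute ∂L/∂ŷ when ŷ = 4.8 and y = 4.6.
∂L/∂ŷ = 0.4

∂L/∂ŷ = 2(ŷ - y) = 2(4.8 - 4.6) = 2(0.2) = 0.4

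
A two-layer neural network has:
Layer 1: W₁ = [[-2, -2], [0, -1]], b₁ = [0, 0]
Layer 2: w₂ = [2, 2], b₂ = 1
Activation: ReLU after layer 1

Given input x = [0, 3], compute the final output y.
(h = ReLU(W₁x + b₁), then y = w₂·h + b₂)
y = 1

Layer 1 pre-activation: z₁ = [-6, -3]
After ReLU: h = [0, 0]
Layer 2 output: y = 2×0 + 2×0 + 1 = 1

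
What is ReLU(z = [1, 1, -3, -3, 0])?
h = [1, 1, 0, 0, 0]

ReLU applied element-wise: max(0,1)=1, max(0,1)=1, max(0,-3)=0, max(0,-3)=0, max(0,0)=0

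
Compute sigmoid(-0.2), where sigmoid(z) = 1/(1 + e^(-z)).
0.4502

sigmoid(-0.2) = 1/(1 + e^(0.2)) = 1/(1 + 1.221) = 0.4502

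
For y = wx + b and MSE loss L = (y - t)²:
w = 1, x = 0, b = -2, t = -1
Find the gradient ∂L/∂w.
∂L/∂w = 0

y = wx + b = (1)(0) + -2 = -2
∂L/∂y = 2(y - t) = 2(-2 - -1) = -2
∂y/∂w = x = 0
∂L/∂w = ∂L/∂y · ∂y/∂w = -2 × 0 = 0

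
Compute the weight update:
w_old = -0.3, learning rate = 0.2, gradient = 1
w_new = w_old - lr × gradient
w_new = -0.5

w_new = w - η·∂L/∂w = -0.3 - 0.2×(1) = -0.3 - (0.2) = -0.5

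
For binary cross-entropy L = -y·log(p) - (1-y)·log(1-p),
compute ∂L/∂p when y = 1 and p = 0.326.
∂L/∂p = -3.067

∂L/∂p = -y/p + (1-y)/(1-p) = -1/0.326 + 0 = -3.067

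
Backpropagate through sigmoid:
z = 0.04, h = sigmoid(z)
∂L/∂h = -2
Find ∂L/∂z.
∂L/∂z = -0.4998

σ(0.04) = 0.51
σ'(0.04) = σ(0.04)(1 - σ(0.04)) = 0.51 × 0.49 = 0.2499
∂L/∂z = ∂L/∂h · σ'(z) = -2 × 0.2499 = -0.4998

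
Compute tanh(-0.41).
-0.3885

tanh(-0.41) = (e^(-0.41) - e^(0.41))/(e^(-0.41) + e^(0.41)) = -0.3885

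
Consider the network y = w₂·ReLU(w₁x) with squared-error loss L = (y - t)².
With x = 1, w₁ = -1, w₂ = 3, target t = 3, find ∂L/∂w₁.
∂L/∂w₁ = 0

Forward pass:
z = w₁x = -1×1 = -1
h = ReLU(-1) = 0
y = w₂h = 3×0 = 0

Backward pass:
∂L/∂y = 2(y - t) = 2(0 - 3) = -6
∂y/∂h = w₂ = 3
∂h/∂z = 0 (ReLU derivative)
∂z/∂w₁ = x = 1

∂L/∂w₁ = -6 × 3 × 0 × 1 = 0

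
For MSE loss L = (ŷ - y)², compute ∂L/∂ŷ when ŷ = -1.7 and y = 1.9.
∂L/∂ŷ = -7.2

∂L/∂ŷ = 2(ŷ - y) = 2(-1.7 - 1.9) = 2(-3.6) = -7.2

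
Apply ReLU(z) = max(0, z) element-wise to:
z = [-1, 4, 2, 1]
h = [0, 4, 2, 1]

ReLU applied element-wise: max(0,-1)=0, max(0,4)=4, max(0,2)=2, max(0,1)=1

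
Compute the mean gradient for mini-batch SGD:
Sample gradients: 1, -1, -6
Average gradient = -2

Average = (1/3)(1 + -1 + -6) = -6/3 = -2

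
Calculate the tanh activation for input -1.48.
-0.9015

tanh(-1.48) = (e^(-1.48) - e^(1.48))/(e^(-1.48) + e^(1.48)) = -0.9015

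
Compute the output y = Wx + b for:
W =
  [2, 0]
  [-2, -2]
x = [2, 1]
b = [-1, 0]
y = [3, -6]

Wx = [2×2 + 0×1, -2×2 + -2×1]
   = [4, -6]
y = Wx + b = [4 + -1, -6 + 0] = [3, -6]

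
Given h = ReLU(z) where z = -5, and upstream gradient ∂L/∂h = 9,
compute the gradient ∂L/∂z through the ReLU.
∂L/∂z = 0

h = ReLU(-5) = 0
Since z < 0: ∂h/∂z = 0
∂L/∂z = ∂L/∂h · ∂h/∂z = 9 × 0 = 0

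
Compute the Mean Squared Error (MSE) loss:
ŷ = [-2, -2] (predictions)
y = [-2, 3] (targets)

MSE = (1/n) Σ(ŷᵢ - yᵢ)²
MSE = 12.5

MSE = (1/2)((-2--2)² + (-2-3)²) = (1/2)(0 + 25) = 12.5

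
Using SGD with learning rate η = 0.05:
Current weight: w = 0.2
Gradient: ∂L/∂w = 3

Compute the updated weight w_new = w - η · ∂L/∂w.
w_new = 0.05

w_new = w - η·∂L/∂w = 0.2 - 0.05×(3) = 0.2 - (0.15) = 0.05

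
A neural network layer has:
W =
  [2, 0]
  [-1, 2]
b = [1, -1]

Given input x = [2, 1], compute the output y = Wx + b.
y = [5, -1]

Wx = [2×2 + 0×1, -1×2 + 2×1]
   = [4, 0]
y = Wx + b = [4 + 1, 0 + -1] = [5, -1]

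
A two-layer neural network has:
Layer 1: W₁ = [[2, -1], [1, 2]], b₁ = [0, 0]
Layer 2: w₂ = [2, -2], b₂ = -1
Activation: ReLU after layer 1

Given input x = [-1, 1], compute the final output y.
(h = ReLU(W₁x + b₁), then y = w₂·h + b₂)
y = -3

Layer 1 pre-activation: z₁ = [-3, 1]
After ReLU: h = [0, 1]
Layer 2 output: y = 2×0 + -2×1 + -1 = -3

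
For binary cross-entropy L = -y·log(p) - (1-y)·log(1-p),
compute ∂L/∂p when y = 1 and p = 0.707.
∂L/∂p = -1.414

∂L/∂p = -y/p + (1-y)/(1-p) = -1/0.707 + 0 = -1.414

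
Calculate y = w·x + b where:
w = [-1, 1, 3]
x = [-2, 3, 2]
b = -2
y = 9

y = (-1)(-2) + (1)(3) + (3)(2) + -2 = 9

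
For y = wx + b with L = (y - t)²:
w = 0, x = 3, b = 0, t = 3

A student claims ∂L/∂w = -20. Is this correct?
Incorrect

y = (0)(3) + 0 = 0
∂L/∂y = 2(y - t) = 2(0 - 3) = -6
∂y/∂w = x = 3
∂L/∂w = -6 × 3 = -18

Claimed value: -20
Incorrect: The correct gradient is -18.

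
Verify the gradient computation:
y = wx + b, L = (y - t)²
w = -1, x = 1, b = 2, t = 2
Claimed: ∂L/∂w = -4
Incorrect

y = (-1)(1) + 2 = 1
∂L/∂y = 2(y - t) = 2(1 - 2) = -2
∂y/∂w = x = 1
∂L/∂w = -2 × 1 = -2

Claimed value: -4
Incorrect: The correct gradient is -2.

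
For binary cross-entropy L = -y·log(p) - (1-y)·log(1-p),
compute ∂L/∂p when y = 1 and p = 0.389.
∂L/∂p = -2.571

∂L/∂p = -y/p + (1-y)/(1-p) = -1/0.389 + 0 = -2.571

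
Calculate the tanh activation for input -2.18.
-0.9748

tanh(-2.18) = (e^(-2.18) - e^(2.18))/(e^(-2.18) + e^(2.18)) = -0.9748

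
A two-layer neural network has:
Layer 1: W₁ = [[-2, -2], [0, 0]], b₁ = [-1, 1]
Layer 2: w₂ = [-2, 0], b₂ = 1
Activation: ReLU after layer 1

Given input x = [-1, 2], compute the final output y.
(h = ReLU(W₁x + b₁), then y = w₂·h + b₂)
y = 1

Layer 1 pre-activation: z₁ = [-3, 1]
After ReLU: h = [0, 1]
Layer 2 output: y = -2×0 + 0×1 + 1 = 1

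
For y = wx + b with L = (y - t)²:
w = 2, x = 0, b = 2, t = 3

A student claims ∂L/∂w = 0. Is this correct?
Correct

y = (2)(0) + 2 = 2
∂L/∂y = 2(y - t) = 2(2 - 3) = -2
∂y/∂w = x = 0
∂L/∂w = -2 × 0 = 0

Claimed value: 0
Correct: The correct gradient is 0.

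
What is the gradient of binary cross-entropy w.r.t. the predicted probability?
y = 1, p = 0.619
∂L/∂p = -1.616

∂L/∂p = -y/p + (1-y)/(1-p) = -1/0.619 + 0 = -1.616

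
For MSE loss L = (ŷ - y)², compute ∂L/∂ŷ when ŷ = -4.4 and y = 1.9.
∂L/∂ŷ = -12.6

∂L/∂ŷ = 2(ŷ - y) = 2(-4.4 - 1.9) = 2(-6.3) = -12.6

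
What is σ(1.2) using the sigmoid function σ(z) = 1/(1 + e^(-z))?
0.7685

sigmoid(1.2) = 1/(1 + e^(-1.2)) = 1/(1 + 0.3012) = 0.7685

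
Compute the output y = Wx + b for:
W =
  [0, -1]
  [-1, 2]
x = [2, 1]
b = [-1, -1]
y = [-2, -1]

Wx = [0×2 + -1×1, -1×2 + 2×1]
   = [-1, 0]
y = Wx + b = [-1 + -1, 0 + -1] = [-2, -1]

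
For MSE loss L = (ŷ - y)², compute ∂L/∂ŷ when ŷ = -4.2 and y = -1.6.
∂L/∂ŷ = -5.2

∂L/∂ŷ = 2(ŷ - y) = 2(-4.2 - -1.6) = 2(-2.6) = -5.2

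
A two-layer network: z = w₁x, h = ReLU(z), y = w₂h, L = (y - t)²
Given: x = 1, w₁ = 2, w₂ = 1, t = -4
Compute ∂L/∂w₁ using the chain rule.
∂L/∂w₁ = 12

Forward pass:
z = w₁x = 2×1 = 2
h = ReLU(2) = 2
y = w₂h = 1×2 = 2

Backward pass:
∂L/∂y = 2(y - t) = 2(2 - -4) = 12
∂y/∂h = w₂ = 1
∂h/∂z = 1 (ReLU derivative)
∂z/∂w₁ = x = 1

∂L/∂w₁ = 12 × 1 × 1 × 1 = 12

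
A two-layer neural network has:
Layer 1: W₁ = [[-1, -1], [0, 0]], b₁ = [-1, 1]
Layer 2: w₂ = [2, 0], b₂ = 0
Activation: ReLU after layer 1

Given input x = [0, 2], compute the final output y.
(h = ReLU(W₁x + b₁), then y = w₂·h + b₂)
y = 0

Layer 1 pre-activation: z₁ = [-3, 1]
After ReLU: h = [0, 1]
Layer 2 output: y = 2×0 + 0×1 + 0 = 0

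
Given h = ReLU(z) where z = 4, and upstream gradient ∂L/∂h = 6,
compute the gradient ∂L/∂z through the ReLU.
∂L/∂z = 6

h = ReLU(4) = 4
Since z > 0: ∂h/∂z = 1
∂L/∂z = ∂L/∂h · ∂h/∂z = 6 × 1 = 6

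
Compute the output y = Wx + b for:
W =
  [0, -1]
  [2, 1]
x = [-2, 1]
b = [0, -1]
y = [-1, -4]

Wx = [0×-2 + -1×1, 2×-2 + 1×1]
   = [-1, -3]
y = Wx + b = [-1 + 0, -3 + -1] = [-1, -4]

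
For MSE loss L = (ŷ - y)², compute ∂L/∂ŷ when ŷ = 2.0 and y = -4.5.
∂L/∂ŷ = 13.0

∂L/∂ŷ = 2(ŷ - y) = 2(2.0 - -4.5) = 2(6.5) = 13.0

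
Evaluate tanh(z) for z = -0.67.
-0.585

tanh(-0.67) = (e^(-0.67) - e^(0.67))/(e^(-0.67) + e^(0.67)) = -0.585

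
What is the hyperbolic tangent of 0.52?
0.4777

tanh(0.52) = (e^(0.52) - e^(-0.52))/(e^(0.52) + e^(-0.52)) = 0.4777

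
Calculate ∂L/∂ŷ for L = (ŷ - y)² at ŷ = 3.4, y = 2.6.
∂L/∂ŷ = 1.6

∂L/∂ŷ = 2(ŷ - y) = 2(3.4 - 2.6) = 2(0.8) = 1.6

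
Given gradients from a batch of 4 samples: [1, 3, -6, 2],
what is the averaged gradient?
Average gradient = 0

Average = (1/4)(1 + 3 + -6 + 2) = 0/4 = 0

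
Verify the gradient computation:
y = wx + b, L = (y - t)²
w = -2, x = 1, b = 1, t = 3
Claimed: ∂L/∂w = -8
Correct

y = (-2)(1) + 1 = -1
∂L/∂y = 2(y - t) = 2(-1 - 3) = -8
∂y/∂w = x = 1
∂L/∂w = -8 × 1 = -8

Claimed value: -8
Correct: The correct gradient is -8.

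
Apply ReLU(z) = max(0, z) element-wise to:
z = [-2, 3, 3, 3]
h = [0, 3, 3, 3]

ReLU applied element-wise: max(0,-2)=0, max(0,3)=3, max(0,3)=3, max(0,3)=3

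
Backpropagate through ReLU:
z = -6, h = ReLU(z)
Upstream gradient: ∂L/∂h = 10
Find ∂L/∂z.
∂L/∂z = 0

h = ReLU(-6) = 0
Since z < 0: ∂h/∂z = 0
∂L/∂z = ∂L/∂h · ∂h/∂z = 10 × 0 = 0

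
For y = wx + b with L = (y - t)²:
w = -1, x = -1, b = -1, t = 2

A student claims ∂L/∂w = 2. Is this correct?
Incorrect

y = (-1)(-1) + -1 = 0
∂L/∂y = 2(y - t) = 2(0 - 2) = -4
∂y/∂w = x = -1
∂L/∂w = -4 × -1 = 4

Claimed value: 2
Incorrect: The correct gradient is 4.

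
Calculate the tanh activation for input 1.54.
0.9121

tanh(1.54) = (e^(1.54) - e^(-1.54))/(e^(1.54) + e^(-1.54)) = 0.9121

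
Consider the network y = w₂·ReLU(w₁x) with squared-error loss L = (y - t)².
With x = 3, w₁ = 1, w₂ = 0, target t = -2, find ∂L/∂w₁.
∂L/∂w₁ = 0

Forward pass:
z = w₁x = 1×3 = 3
h = ReLU(3) = 3
y = w₂h = 0×3 = 0

Backward pass:
∂L/∂y = 2(y - t) = 2(0 - -2) = 4
∂y/∂h = w₂ = 0
∂h/∂z = 1 (ReLU derivative)
∂z/∂w₁ = x = 3

∂L/∂w₁ = 4 × 0 × 1 × 3 = 0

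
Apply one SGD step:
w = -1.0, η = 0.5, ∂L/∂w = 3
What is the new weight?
w_new = -2.5

w_new = w - η·∂L/∂w = -1.0 - 0.5×(3) = -1.0 - (1.5) = -2.5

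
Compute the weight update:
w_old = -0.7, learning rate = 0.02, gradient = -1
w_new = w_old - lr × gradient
w_new = -0.68

w_new = w - η·∂L/∂w = -0.7 - 0.02×(-1) = -0.7 - (-0.02) = -0.68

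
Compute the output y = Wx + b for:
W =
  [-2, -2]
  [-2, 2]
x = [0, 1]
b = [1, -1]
y = [-1, 1]

Wx = [-2×0 + -2×1, -2×0 + 2×1]
   = [-2, 2]
y = Wx + b = [-2 + 1, 2 + -1] = [-1, 1]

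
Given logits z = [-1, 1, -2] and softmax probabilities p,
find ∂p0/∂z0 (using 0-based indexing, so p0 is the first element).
∂p0/∂z0 = 0.1012

p = softmax(z) = [0.1142, 0.8438, 0.04201]
p0 = 0.1142

∂p0/∂z0 = p0(1 - p0) = 0.1142 × (1 - 0.1142) = 0.1012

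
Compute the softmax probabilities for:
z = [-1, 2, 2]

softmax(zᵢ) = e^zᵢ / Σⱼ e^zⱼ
p = [0.0243, 0.4879, 0.4879]

exp(z) = [0.3679, 7.389, 7.389]
Sum = 15.15
p = [0.0243, 0.4879, 0.4879]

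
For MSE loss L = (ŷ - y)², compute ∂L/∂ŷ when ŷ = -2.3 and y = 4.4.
∂L/∂ŷ = -13.4

∂L/∂ŷ = 2(ŷ - y) = 2(-2.3 - 4.4) = 2(-6.7) = -13.4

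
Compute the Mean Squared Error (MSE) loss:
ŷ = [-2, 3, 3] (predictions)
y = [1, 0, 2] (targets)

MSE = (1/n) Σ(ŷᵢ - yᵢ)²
MSE = 6.333

MSE = (1/3)((-2-1)² + (3-0)² + (3-2)²) = (1/3)(9 + 9 + 1) = 6.333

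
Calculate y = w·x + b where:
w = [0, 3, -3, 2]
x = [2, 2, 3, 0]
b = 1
y = -2

y = (0)(2) + (3)(2) + (-3)(3) + (2)(0) + 1 = -2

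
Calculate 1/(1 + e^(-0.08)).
0.52

sigmoid(0.08) = 1/(1 + e^(-0.08)) = 1/(1 + 0.9231) = 0.52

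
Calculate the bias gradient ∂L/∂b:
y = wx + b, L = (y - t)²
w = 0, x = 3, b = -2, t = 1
∂L/∂b = -6

y = wx + b = (0)(3) + -2 = -2
∂L/∂y = 2(y - t) = 2(-2 - 1) = -6
∂y/∂b = 1
∂L/∂b = ∂L/∂y · ∂y/∂b = -6 × 1 = -6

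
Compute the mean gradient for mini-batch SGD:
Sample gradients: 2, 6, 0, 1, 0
Average gradient = 1.8

Average = (1/5)(2 + 6 + 0 + 1 + 0) = 9/5 = 1.8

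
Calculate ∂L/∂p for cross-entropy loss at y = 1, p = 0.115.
∂L/∂p = -8.696

∂L/∂p = -y/p + (1-y)/(1-p) = -1/0.115 + 0 = -8.696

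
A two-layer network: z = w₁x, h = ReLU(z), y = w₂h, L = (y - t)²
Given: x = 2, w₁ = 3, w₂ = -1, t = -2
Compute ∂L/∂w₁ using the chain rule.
∂L/∂w₁ = 16

Forward pass:
z = w₁x = 3×2 = 6
h = ReLU(6) = 6
y = w₂h = -1×6 = -6

Backward pass:
∂L/∂y = 2(y - t) = 2(-6 - -2) = -8
∂y/∂h = w₂ = -1
∂h/∂z = 1 (ReLU derivative)
∂z/∂w₁ = x = 2

∂L/∂w₁ = -8 × -1 × 1 × 2 = 16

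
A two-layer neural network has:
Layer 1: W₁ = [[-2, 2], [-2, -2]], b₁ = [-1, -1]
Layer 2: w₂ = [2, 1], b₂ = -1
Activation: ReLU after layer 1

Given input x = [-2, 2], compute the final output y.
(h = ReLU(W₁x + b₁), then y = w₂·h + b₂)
y = 13

Layer 1 pre-activation: z₁ = [7, -1]
After ReLU: h = [7, 0]
Layer 2 output: y = 2×7 + 1×0 + -1 = 13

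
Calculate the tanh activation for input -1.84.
-0.9508

tanh(-1.84) = (e^(-1.84) - e^(1.84))/(e^(-1.84) + e^(1.84)) = -0.9508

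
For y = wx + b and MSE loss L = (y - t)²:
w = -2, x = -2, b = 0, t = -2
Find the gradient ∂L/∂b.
∂L/∂b = 12

y = wx + b = (-2)(-2) + 0 = 4
∂L/∂y = 2(y - t) = 2(4 - -2) = 12
∂y/∂b = 1
∂L/∂b = ∂L/∂y · ∂y/∂b = 12 × 1 = 12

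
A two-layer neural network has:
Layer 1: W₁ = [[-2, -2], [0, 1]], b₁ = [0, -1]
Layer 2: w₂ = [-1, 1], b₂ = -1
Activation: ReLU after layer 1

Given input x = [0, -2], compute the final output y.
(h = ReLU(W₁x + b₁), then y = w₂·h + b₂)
y = -5

Layer 1 pre-activation: z₁ = [4, -3]
After ReLU: h = [4, 0]
Layer 2 output: y = -1×4 + 1×0 + -1 = -5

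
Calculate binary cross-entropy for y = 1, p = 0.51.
L = 0.6733

L = -1·log(0.51) - 0·log(0.49) = -log(0.51) = 0.6733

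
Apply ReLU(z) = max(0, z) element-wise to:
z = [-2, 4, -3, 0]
h = [0, 4, 0, 0]

ReLU applied element-wise: max(0,-2)=0, max(0,4)=4, max(0,-3)=0, max(0,0)=0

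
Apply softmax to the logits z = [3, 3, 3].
p = [0.3333, 0.3333, 0.3333]

exp(z) = [20.09, 20.09, 20.09]
Sum = 60.26
p = [0.3333, 0.3333, 0.3333]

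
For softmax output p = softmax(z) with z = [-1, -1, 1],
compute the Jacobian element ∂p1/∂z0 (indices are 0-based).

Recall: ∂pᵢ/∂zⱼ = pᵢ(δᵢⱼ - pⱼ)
∂p1/∂z0 = -0.01134

p = softmax(z) = [0.1065, 0.1065, 0.787]
p1 = 0.1065, p0 = 0.1065

∂p1/∂z0 = -p1 × p0 = -0.1065 × 0.1065 = -0.01134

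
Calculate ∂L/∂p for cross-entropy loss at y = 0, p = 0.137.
∂L/∂p = 1.159

∂L/∂p = -y/p + (1-y)/(1-p) = 0 + 1/0.863 = 1.159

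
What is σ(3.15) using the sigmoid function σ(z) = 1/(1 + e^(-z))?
0.9589

sigmoid(3.15) = 1/(1 + e^(-3.15)) = 1/(1 + 0.04285) = 0.9589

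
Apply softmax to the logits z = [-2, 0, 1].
p = [0.0351, 0.2595, 0.7054]

exp(z) = [0.1353, 1, 2.718]
Sum = 3.854
p = [0.0351, 0.2595, 0.7054]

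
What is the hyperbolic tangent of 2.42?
0.9843

tanh(2.42) = (e^(2.42) - e^(-2.42))/(e^(2.42) + e^(-2.42)) = 0.9843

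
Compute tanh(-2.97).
-0.9947

tanh(-2.97) = (e^(-2.97) - e^(2.97))/(e^(-2.97) + e^(2.97)) = -0.9947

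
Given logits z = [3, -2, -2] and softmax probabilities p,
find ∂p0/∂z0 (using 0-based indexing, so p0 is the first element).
∂p0/∂z0 = 0.01312

p = softmax(z) = [0.9867, 0.006648, 0.006648]
p0 = 0.9867

∂p0/∂z0 = p0(1 - p0) = 0.9867 × (1 - 0.9867) = 0.01312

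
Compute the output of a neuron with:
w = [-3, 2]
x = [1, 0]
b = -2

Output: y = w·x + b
y = -5

y = (-3)(1) + (2)(0) + -2 = -5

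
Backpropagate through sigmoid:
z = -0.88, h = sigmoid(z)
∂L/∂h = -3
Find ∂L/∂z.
∂L/∂z = -0.6217

σ(-0.88) = 0.2932
σ'(-0.88) = σ(-0.88)(1 - σ(-0.88)) = 0.2932 × 0.7068 = 0.2072
∂L/∂z = ∂L/∂h · σ'(z) = -3 × 0.2072 = -0.6217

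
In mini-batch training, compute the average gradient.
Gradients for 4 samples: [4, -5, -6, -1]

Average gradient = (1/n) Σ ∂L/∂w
Average gradient = -2

Average = (1/4)(4 + -5 + -6 + -1) = -8/4 = -2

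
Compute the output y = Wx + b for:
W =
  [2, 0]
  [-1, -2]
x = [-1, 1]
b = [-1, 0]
y = [-3, -1]

Wx = [2×-1 + 0×1, -1×-1 + -2×1]
   = [-2, -1]
y = Wx + b = [-2 + -1, -1 + 0] = [-3, -1]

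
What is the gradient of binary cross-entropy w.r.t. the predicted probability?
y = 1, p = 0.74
∂L/∂p = -1.351

∂L/∂p = -y/p + (1-y)/(1-p) = -1/0.74 + 0 = -1.351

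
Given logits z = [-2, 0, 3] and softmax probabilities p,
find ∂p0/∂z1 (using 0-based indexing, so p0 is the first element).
∂p0/∂z1 = -0.0003005

p = softmax(z) = [0.006377, 0.04712, 0.9465]
p0 = 0.006377, p1 = 0.04712

∂p0/∂z1 = -p0 × p1 = -0.006377 × 0.04712 = -0.0003005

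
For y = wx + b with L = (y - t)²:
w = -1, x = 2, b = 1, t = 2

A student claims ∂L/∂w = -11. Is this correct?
Incorrect

y = (-1)(2) + 1 = -1
∂L/∂y = 2(y - t) = 2(-1 - 2) = -6
∂y/∂w = x = 2
∂L/∂w = -6 × 2 = -12

Claimed value: -11
Incorrect: The correct gradient is -12.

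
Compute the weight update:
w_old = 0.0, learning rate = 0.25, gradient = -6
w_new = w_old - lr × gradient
w_new = 1.5

w_new = w - η·∂L/∂w = 0.0 - 0.25×(-6) = 0.0 - (-1.5) = 1.5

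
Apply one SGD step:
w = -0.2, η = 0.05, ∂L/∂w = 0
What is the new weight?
w_new = -0.2

w_new = w - η·∂L/∂w = -0.2 - 0.05×(0) = -0.2 - (0) = -0.2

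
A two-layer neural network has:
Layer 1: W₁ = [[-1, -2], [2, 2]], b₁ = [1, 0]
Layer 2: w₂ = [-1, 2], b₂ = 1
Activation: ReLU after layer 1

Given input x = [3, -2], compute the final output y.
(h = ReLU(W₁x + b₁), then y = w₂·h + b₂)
y = 3

Layer 1 pre-activation: z₁ = [2, 2]
After ReLU: h = [2, 2]
Layer 2 output: y = -1×2 + 2×2 + 1 = 3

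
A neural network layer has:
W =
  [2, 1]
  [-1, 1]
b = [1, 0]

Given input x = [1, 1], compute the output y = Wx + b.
y = [4, 0]

Wx = [2×1 + 1×1, -1×1 + 1×1]
   = [3, 0]
y = Wx + b = [3 + 1, 0 + 0] = [4, 0]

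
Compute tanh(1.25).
0.8483

tanh(1.25) = (e^(1.25) - e^(-1.25))/(e^(1.25) + e^(-1.25)) = 0.8483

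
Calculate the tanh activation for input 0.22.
0.2165

tanh(0.22) = (e^(0.22) - e^(-0.22))/(e^(0.22) + e^(-0.22)) = 0.2165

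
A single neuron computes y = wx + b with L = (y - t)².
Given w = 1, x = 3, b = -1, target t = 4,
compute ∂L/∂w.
∂L/∂w = -12

y = wx + b = (1)(3) + -1 = 2
∂L/∂y = 2(y - t) = 2(2 - 4) = -4
∂y/∂w = x = 3
∂L/∂w = ∂L/∂y · ∂y/∂w = -4 × 3 = -12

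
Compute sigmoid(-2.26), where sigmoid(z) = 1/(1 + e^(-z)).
0.09449

sigmoid(-2.26) = 1/(1 + e^(2.26)) = 1/(1 + 9.583) = 0.09449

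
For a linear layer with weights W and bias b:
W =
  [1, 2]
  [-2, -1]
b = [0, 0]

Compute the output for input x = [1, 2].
y = [5, -4]

Wx = [1×1 + 2×2, -2×1 + -1×2]
   = [5, -4]
y = Wx + b = [5 + 0, -4 + 0] = [5, -4]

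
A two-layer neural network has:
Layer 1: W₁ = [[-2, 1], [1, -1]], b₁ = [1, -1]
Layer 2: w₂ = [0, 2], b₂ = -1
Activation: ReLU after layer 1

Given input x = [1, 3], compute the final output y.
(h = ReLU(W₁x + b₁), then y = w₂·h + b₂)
y = -1

Layer 1 pre-activation: z₁ = [2, -3]
After ReLU: h = [2, 0]
Layer 2 output: y = 0×2 + 2×0 + -1 = -1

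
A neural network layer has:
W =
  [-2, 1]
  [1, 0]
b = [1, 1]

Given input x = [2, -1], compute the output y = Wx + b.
y = [-4, 3]

Wx = [-2×2 + 1×-1, 1×2 + 0×-1]
   = [-5, 2]
y = Wx + b = [-5 + 1, 2 + 1] = [-4, 3]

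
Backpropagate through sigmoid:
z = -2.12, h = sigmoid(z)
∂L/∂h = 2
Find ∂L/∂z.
∂L/∂z = 0.1914

σ(-2.12) = 0.1072
σ'(-2.12) = σ(-2.12)(1 - σ(-2.12)) = 0.1072 × 0.8928 = 0.09568
∂L/∂z = ∂L/∂h · σ'(z) = 2 × 0.09568 = 0.1914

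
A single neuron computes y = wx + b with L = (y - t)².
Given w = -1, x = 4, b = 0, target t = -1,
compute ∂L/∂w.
∂L/∂w = -24

y = wx + b = (-1)(4) + 0 = -4
∂L/∂y = 2(y - t) = 2(-4 - -1) = -6
∂y/∂w = x = 4
∂L/∂w = ∂L/∂y · ∂y/∂w = -6 × 4 = -24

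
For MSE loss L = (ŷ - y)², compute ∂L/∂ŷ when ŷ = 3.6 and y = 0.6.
∂L/∂ŷ = 6.0

∂L/∂ŷ = 2(ŷ - y) = 2(3.6 - 0.6) = 2(3.0) = 6.0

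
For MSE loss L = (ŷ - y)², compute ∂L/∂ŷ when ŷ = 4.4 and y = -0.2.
∂L/∂ŷ = 9.2

∂L/∂ŷ = 2(ŷ - y) = 2(4.4 - -0.2) = 2(4.6) = 9.2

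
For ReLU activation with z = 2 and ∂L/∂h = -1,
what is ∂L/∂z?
∂L/∂z = -1

h = ReLU(2) = 2
Since z > 0: ∂h/∂z = 1
∂L/∂z = ∂L/∂h · ∂h/∂z = -1 × 1 = -1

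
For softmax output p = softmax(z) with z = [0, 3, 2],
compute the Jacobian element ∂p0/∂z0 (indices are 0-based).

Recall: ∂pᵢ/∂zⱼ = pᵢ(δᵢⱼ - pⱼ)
∂p0/∂z0 = 0.03389

p = softmax(z) = [0.03512, 0.7054, 0.2595]
p0 = 0.03512

∂p0/∂z0 = p0(1 - p0) = 0.03512 × (1 - 0.03512) = 0.03389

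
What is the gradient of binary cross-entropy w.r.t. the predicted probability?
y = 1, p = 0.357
∂L/∂p = -2.801

∂L/∂p = -y/p + (1-y)/(1-p) = -1/0.357 + 0 = -2.801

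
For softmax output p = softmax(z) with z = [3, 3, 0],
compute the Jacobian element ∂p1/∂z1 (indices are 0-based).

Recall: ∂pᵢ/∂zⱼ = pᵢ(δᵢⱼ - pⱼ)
∂p1/∂z1 = 0.2499

p = softmax(z) = [0.4879, 0.4879, 0.02429]
p1 = 0.4879

∂p1/∂z1 = p1(1 - p1) = 0.4879 × (1 - 0.4879) = 0.2499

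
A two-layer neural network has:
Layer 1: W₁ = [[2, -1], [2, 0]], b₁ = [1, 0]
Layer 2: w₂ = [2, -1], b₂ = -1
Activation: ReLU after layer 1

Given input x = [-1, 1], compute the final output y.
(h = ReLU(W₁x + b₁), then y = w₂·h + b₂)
y = -1

Layer 1 pre-activation: z₁ = [-2, -2]
After ReLU: h = [0, 0]
Layer 2 output: y = 2×0 + -1×0 + -1 = -1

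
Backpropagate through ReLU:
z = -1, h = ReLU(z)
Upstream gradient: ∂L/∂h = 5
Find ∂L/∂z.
∂L/∂z = 0

h = ReLU(-1) = 0
Since z < 0: ∂h/∂z = 0
∂L/∂z = ∂L/∂h · ∂h/∂z = 5 × 0 = 0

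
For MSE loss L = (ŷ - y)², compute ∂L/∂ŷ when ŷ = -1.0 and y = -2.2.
∂L/∂ŷ = 2.4

∂L/∂ŷ = 2(ŷ - y) = 2(-1.0 - -2.2) = 2(1.2) = 2.4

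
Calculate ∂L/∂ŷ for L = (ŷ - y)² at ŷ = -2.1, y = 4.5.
∂L/∂ŷ = -13.2

∂L/∂ŷ = 2(ŷ - y) = 2(-2.1 - 4.5) = 2(-6.6) = -13.2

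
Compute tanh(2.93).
0.9943

tanh(2.93) = (e^(2.93) - e^(-2.93))/(e^(2.93) + e^(-2.93)) = 0.9943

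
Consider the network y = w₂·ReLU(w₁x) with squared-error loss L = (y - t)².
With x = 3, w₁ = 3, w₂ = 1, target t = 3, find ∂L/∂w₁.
∂L/∂w₁ = 36

Forward pass:
z = w₁x = 3×3 = 9
h = ReLU(9) = 9
y = w₂h = 1×9 = 9

Backward pass:
∂L/∂y = 2(y - t) = 2(9 - 3) = 12
∂y/∂h = w₂ = 1
∂h/∂z = 1 (ReLU derivative)
∂z/∂w₁ = x = 3

∂L/∂w₁ = 12 × 1 × 1 × 3 = 36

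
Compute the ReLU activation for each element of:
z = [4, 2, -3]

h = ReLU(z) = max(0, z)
h = [4, 2, 0]

ReLU applied element-wise: max(0,4)=4, max(0,2)=2, max(0,-3)=0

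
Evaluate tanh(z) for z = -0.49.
-0.4542

tanh(-0.49) = (e^(-0.49) - e^(0.49))/(e^(-0.49) + e^(0.49)) = -0.4542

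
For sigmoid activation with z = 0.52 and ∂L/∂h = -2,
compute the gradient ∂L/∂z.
∂L/∂z = -0.4677

σ(0.52) = 0.6271
σ'(0.52) = σ(0.52)(1 - σ(0.52)) = 0.6271 × 0.3729 = 0.2338
∂L/∂z = ∂L/∂h · σ'(z) = -2 × 0.2338 = -0.4677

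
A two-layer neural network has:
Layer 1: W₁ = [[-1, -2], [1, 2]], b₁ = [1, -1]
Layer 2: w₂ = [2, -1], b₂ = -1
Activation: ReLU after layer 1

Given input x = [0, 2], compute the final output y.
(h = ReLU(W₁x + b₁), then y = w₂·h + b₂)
y = -4

Layer 1 pre-activation: z₁ = [-3, 3]
After ReLU: h = [0, 3]
Layer 2 output: y = 2×0 + -1×3 + -1 = -4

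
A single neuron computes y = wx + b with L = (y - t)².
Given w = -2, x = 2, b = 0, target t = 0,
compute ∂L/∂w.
∂L/∂w = -16

y = wx + b = (-2)(2) + 0 = -4
∂L/∂y = 2(y - t) = 2(-4 - 0) = -8
∂y/∂w = x = 2
∂L/∂w = ∂L/∂y · ∂y/∂w = -8 × 2 = -16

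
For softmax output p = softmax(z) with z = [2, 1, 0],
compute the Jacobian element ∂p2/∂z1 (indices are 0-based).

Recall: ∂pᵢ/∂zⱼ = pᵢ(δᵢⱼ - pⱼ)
∂p2/∂z1 = -0.02203

p = softmax(z) = [0.6652, 0.2447, 0.09003]
p2 = 0.09003, p1 = 0.2447

∂p2/∂z1 = -p2 × p1 = -0.09003 × 0.2447 = -0.02203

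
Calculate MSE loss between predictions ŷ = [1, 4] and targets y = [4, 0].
MSE = 12.5

MSE = (1/2)((1-4)² + (4-0)²) = (1/2)(9 + 16) = 12.5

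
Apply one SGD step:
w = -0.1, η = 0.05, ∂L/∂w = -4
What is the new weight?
w_new = 0.1

w_new = w - η·∂L/∂w = -0.1 - 0.05×(-4) = -0.1 - (-0.2) = 0.1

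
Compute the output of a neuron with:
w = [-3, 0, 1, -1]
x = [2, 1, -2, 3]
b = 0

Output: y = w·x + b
y = -11

y = (-3)(2) + (0)(1) + (1)(-2) + (-1)(3) + 0 = -11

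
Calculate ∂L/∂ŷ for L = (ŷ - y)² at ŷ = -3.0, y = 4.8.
∂L/∂ŷ = -15.6

∂L/∂ŷ = 2(ŷ - y) = 2(-3.0 - 4.8) = 2(-7.8) = -15.6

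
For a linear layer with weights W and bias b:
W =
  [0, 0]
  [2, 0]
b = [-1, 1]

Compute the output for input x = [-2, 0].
y = [-1, -3]

Wx = [0×-2 + 0×0, 2×-2 + 0×0]
   = [0, -4]
y = Wx + b = [0 + -1, -4 + 1] = [-1, -3]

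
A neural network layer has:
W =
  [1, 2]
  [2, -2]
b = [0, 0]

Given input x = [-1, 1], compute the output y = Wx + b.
y = [1, -4]

Wx = [1×-1 + 2×1, 2×-1 + -2×1]
   = [1, -4]
y = Wx + b = [1 + 0, -4 + 0] = [1, -4]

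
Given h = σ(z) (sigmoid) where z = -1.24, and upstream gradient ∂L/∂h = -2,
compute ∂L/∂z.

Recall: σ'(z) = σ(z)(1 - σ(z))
∂L/∂z = -0.3481

σ(-1.24) = 0.2244
σ'(-1.24) = σ(-1.24)(1 - σ(-1.24)) = 0.2244 × 0.7756 = 0.1741
∂L/∂z = ∂L/∂h · σ'(z) = -2 × 0.1741 = -0.3481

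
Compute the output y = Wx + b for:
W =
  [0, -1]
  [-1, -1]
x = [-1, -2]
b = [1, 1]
y = [3, 4]

Wx = [0×-1 + -1×-2, -1×-1 + -1×-2]
   = [2, 3]
y = Wx + b = [2 + 1, 3 + 1] = [3, 4]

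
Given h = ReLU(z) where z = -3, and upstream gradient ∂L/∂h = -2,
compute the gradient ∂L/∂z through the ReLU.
∂L/∂z = 0

h = ReLU(-3) = 0
Since z < 0: ∂h/∂z = 0
∂L/∂z = ∂L/∂h · ∂h/∂z = -2 × 0 = 0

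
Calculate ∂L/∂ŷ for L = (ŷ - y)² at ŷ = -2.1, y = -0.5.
∂L/∂ŷ = -3.2

∂L/∂ŷ = 2(ŷ - y) = 2(-2.1 - -0.5) = 2(-1.6) = -3.2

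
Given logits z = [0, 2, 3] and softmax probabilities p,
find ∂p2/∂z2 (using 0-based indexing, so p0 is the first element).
∂p2/∂z2 = 0.2078

p = softmax(z) = [0.03512, 0.2595, 0.7054]
p2 = 0.7054

∂p2/∂z2 = p2(1 - p2) = 0.7054 × (1 - 0.7054) = 0.2078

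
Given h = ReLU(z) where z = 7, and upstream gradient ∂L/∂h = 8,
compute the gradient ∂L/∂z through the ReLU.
∂L/∂z = 8

h = ReLU(7) = 7
Since z > 0: ∂h/∂z = 1
∂L/∂z = ∂L/∂h · ∂h/∂z = 8 × 1 = 8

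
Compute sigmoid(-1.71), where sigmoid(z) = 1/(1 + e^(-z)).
0.1532

sigmoid(-1.71) = 1/(1 + e^(1.71)) = 1/(1 + 5.529) = 0.1532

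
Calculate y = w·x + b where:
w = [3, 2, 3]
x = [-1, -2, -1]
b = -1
y = -11

y = (3)(-1) + (2)(-2) + (3)(-1) + -1 = -11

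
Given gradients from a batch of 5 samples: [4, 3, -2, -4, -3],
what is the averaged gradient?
Average gradient = -0.4

Average = (1/5)(4 + 3 + -2 + -4 + -3) = -2/5 = -0.4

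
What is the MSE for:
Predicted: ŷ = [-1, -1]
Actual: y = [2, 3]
MSE = 12.5

MSE = (1/2)((-1-2)² + (-1-3)²) = (1/2)(9 + 16) = 12.5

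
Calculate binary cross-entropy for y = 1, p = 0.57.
L = 0.5621

L = -1·log(0.57) - 0·log(0.43) = -log(0.57) = 0.5621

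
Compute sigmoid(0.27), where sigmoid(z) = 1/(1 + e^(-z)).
0.5671

sigmoid(0.27) = 1/(1 + e^(-0.27)) = 1/(1 + 0.7634) = 0.5671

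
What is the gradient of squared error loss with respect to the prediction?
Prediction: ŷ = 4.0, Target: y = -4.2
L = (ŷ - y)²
∂L/∂ŷ = 16.4

∂L/∂ŷ = 2(ŷ - y) = 2(4.0 - -4.2) = 2(8.2) = 16.4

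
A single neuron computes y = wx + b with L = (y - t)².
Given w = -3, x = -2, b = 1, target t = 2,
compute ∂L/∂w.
∂L/∂w = -20

y = wx + b = (-3)(-2) + 1 = 7
∂L/∂y = 2(y - t) = 2(7 - 2) = 10
∂y/∂w = x = -2
∂L/∂w = ∂L/∂y · ∂y/∂w = 10 × -2 = -20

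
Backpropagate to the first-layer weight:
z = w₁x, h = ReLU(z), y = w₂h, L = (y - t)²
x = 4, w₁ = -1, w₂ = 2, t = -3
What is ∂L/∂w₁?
∂L/∂w₁ = 0

Forward pass:
z = w₁x = -1×4 = -4
h = ReLU(-4) = 0
y = w₂h = 2×0 = 0

Backward pass:
∂L/∂y = 2(y - t) = 2(0 - -3) = 6
∂y/∂h = w₂ = 2
∂h/∂z = 0 (ReLU derivative)
∂z/∂w₁ = x = 4

∂L/∂w₁ = 6 × 2 × 0 × 4 = 0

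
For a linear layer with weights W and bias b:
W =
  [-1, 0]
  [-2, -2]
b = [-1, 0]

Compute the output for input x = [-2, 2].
y = [1, 0]

Wx = [-1×-2 + 0×2, -2×-2 + -2×2]
   = [2, 0]
y = Wx + b = [2 + -1, 0 + 0] = [1, 0]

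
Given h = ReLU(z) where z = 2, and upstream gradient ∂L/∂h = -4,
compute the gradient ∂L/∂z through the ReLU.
∂L/∂z = -4

h = ReLU(2) = 2
Since z > 0: ∂h/∂z = 1
∂L/∂z = ∂L/∂h · ∂h/∂z = -4 × 1 = -4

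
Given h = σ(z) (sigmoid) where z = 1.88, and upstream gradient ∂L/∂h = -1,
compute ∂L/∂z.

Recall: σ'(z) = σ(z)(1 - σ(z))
∂L/∂z = -0.1149

σ(1.88) = 0.8676
σ'(1.88) = σ(1.88)(1 - σ(1.88)) = 0.8676 × 0.1324 = 0.1149
∂L/∂z = ∂L/∂h · σ'(z) = -1 × 0.1149 = -0.1149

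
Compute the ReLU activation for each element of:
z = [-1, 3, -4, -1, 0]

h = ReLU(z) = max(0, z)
h = [0, 3, 0, 0, 0]

ReLU applied element-wise: max(0,-1)=0, max(0,3)=3, max(0,-4)=0, max(0,-1)=0, max(0,0)=0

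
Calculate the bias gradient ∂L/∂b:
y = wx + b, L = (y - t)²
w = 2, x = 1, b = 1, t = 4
∂L/∂b = -2

y = wx + b = (2)(1) + 1 = 3
∂L/∂y = 2(y - t) = 2(3 - 4) = -2
∂y/∂b = 1
∂L/∂b = ∂L/∂y · ∂y/∂b = -2 × 1 = -2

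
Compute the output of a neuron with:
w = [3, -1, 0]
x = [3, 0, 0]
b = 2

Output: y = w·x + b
y = 11

y = (3)(3) + (-1)(0) + (0)(0) + 2 = 11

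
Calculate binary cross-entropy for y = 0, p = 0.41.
L = 0.5276

L = -0·log(0.41) - 1·log(0.59) = -log(0.59) = 0.5276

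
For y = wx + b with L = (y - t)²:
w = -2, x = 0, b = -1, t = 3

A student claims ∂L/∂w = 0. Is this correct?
Correct

y = (-2)(0) + -1 = -1
∂L/∂y = 2(y - t) = 2(-1 - 3) = -8
∂y/∂w = x = 0
∂L/∂w = -8 × 0 = 0

Claimed value: 0
Correct: The correct gradient is 0.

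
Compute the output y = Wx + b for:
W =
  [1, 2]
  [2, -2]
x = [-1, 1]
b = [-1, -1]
y = [0, -5]

Wx = [1×-1 + 2×1, 2×-1 + -2×1]
   = [1, -4]
y = Wx + b = [1 + -1, -4 + -1] = [0, -5]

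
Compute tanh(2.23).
0.9771

tanh(2.23) = (e^(2.23) - e^(-2.23))/(e^(2.23) + e^(-2.23)) = 0.9771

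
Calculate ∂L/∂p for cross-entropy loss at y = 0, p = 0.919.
∂L/∂p = 12.35

∂L/∂p = -y/p + (1-y)/(1-p) = 0 + 1/0.081 = 12.35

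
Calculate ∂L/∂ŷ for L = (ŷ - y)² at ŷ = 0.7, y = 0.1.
∂L/∂ŷ = 1.2

∂L/∂ŷ = 2(ŷ - y) = 2(0.7 - 0.1) = 2(0.6) = 1.2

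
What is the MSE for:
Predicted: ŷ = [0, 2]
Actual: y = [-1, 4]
MSE = 2.5

MSE = (1/2)((0--1)² + (2-4)²) = (1/2)(1 + 4) = 2.5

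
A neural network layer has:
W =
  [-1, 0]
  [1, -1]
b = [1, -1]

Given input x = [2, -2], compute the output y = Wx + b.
y = [-1, 3]

Wx = [-1×2 + 0×-2, 1×2 + -1×-2]
   = [-2, 4]
y = Wx + b = [-2 + 1, 4 + -1] = [-1, 3]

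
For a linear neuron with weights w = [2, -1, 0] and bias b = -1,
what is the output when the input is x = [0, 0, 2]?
y = -1

y = (2)(0) + (-1)(0) + (0)(2) + -1 = -1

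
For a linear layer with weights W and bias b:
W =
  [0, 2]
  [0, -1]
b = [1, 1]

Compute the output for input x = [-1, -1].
y = [-1, 2]

Wx = [0×-1 + 2×-1, 0×-1 + -1×-1]
   = [-2, 1]
y = Wx + b = [-2 + 1, 1 + 1] = [-1, 2]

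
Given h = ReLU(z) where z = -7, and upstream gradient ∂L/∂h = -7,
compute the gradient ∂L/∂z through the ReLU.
∂L/∂z = 0

h = ReLU(-7) = 0
Since z < 0: ∂h/∂z = 0
∂L/∂z = ∂L/∂h · ∂h/∂z = -7 × 0 = 0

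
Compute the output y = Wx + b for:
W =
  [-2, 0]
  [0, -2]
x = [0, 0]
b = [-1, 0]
y = [-1, 0]

Wx = [-2×0 + 0×0, 0×0 + -2×0]
   = [0, 0]
y = Wx + b = [0 + -1, 0 + 0] = [-1, 0]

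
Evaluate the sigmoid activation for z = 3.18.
0.9601

sigmoid(3.18) = 1/(1 + e^(-3.18)) = 1/(1 + 0.04159) = 0.9601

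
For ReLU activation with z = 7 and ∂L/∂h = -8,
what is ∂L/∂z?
∂L/∂z = -8

h = ReLU(7) = 7
Since z > 0: ∂h/∂z = 1
∂L/∂z = ∂L/∂h · ∂h/∂z = -8 × 1 = -8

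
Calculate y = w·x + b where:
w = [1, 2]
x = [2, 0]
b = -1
y = 1

y = (1)(2) + (2)(0) + -1 = 1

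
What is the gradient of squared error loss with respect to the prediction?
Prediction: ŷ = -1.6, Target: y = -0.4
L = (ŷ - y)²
∂L/∂ŷ = -2.4

∂L/∂ŷ = 2(ŷ - y) = 2(-1.6 - -0.4) = 2(-1.2) = -2.4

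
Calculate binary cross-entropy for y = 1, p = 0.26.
L = 1.347

L = -1·log(0.26) - 0·log(0.74) = -log(0.26) = 1.347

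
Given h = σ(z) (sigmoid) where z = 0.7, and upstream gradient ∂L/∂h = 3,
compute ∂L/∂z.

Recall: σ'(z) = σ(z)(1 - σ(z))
∂L/∂z = 0.6651

σ(0.7) = 0.6682
σ'(0.7) = σ(0.7)(1 - σ(0.7)) = 0.6682 × 0.3318 = 0.2217
∂L/∂z = ∂L/∂h · σ'(z) = 3 × 0.2217 = 0.6651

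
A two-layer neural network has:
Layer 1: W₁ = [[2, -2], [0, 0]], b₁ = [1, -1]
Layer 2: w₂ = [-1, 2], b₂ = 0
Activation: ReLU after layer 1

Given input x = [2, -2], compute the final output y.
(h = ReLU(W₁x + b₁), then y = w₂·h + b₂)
y = -9

Layer 1 pre-activation: z₁ = [9, -1]
After ReLU: h = [9, 0]
Layer 2 output: y = -1×9 + 2×0 + 0 = -9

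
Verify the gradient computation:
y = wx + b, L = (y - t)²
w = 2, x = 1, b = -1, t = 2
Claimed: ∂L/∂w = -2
Correct

y = (2)(1) + -1 = 1
∂L/∂y = 2(y - t) = 2(1 - 2) = -2
∂y/∂w = x = 1
∂L/∂w = -2 × 1 = -2

Claimed value: -2
Correct: The correct gradient is -2.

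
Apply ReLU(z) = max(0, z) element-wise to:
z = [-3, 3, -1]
h = [0, 3, 0]

ReLU applied element-wise: max(0,-3)=0, max(0,3)=3, max(0,-1)=0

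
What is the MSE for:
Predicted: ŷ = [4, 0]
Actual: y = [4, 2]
MSE = 2

MSE = (1/2)((4-4)² + (0-2)²) = (1/2)(0 + 4) = 2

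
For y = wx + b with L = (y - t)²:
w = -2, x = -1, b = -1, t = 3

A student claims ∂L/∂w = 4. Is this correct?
Correct

y = (-2)(-1) + -1 = 1
∂L/∂y = 2(y - t) = 2(1 - 3) = -4
∂y/∂w = x = -1
∂L/∂w = -4 × -1 = 4

Claimed value: 4
Correct: The correct gradient is 4.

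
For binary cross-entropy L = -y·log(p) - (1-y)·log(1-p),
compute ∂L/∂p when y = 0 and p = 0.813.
∂L/∂p = 5.348

∂L/∂p = -y/p + (1-y)/(1-p) = 0 + 1/0.187 = 5.348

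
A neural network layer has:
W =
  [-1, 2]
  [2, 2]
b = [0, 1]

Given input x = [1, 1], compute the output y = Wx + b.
y = [1, 5]

Wx = [-1×1 + 2×1, 2×1 + 2×1]
   = [1, 4]
y = Wx + b = [1 + 0, 4 + 1] = [1, 5]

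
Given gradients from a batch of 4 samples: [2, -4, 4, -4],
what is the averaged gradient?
Average gradient = -0.5

Average = (1/4)(2 + -4 + 4 + -4) = -2/4 = -0.5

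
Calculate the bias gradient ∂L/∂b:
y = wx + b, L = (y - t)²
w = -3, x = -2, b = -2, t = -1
∂L/∂b = 10

y = wx + b = (-3)(-2) + -2 = 4
∂L/∂y = 2(y - t) = 2(4 - -1) = 10
∂y/∂b = 1
∂L/∂b = ∂L/∂y · ∂y/∂b = 10 × 1 = 10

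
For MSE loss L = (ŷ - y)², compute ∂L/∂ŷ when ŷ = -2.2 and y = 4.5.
∂L/∂ŷ = -13.4

∂L/∂ŷ = 2(ŷ - y) = 2(-2.2 - 4.5) = 2(-6.7) = -13.4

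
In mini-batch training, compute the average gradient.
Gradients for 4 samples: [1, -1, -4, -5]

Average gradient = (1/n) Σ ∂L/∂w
Average gradient = -2.25

Average = (1/4)(1 + -1 + -4 + -5) = -9/4 = -2.25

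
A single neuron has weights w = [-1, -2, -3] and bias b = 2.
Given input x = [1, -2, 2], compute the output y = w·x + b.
y = -1

y = (-1)(1) + (-2)(-2) + (-3)(2) + 2 = -1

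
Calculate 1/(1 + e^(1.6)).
0.168

sigmoid(-1.6) = 1/(1 + e^(1.6)) = 1/(1 + 4.953) = 0.168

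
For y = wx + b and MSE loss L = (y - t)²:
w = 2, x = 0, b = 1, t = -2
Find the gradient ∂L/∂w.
∂L/∂w = 0

y = wx + b = (2)(0) + 1 = 1
∂L/∂y = 2(y - t) = 2(1 - -2) = 6
∂y/∂w = x = 0
∂L/∂w = ∂L/∂y · ∂y/∂w = 6 × 0 = 0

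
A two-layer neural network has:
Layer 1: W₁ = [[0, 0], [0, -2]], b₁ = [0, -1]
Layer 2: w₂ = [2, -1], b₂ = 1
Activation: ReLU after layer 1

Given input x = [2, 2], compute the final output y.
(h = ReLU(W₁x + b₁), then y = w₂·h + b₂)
y = 1

Layer 1 pre-activation: z₁ = [0, -5]
After ReLU: h = [0, 0]
Layer 2 output: y = 2×0 + -1×0 + 1 = 1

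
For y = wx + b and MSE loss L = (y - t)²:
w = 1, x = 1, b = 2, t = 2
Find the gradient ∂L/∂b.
∂L/∂b = 2

y = wx + b = (1)(1) + 2 = 3
∂L/∂y = 2(y - t) = 2(3 - 2) = 2
∂y/∂b = 1
∂L/∂b = ∂L/∂y · ∂y/∂b = 2 × 1 = 2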